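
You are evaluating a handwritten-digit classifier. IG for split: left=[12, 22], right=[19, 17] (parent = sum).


Parent = [31, 39], H_parent = 0.9906
H_left = 0.9367 (n=34), H_right = 0.9978 (n=36)
H_children = (34/70)·0.9367 + (36/70)·0.9978 = 0.9681
IG = 0.9906 - 0.9681 = 0.0225

0.0225


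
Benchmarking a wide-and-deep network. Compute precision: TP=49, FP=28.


Precision = TP/(TP+FP)
= 49/(49+28)
= 49/77 = 63.64%

63.64%


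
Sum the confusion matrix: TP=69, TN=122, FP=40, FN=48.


Total = TP + TN + FP + FN
= 69 + 122 + 40 + 48
= 279
(Predicted positive: 109, predicted negative: 170)

279


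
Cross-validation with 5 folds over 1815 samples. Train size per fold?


Fold size = 1815/5 = 363
Training per fold = 1815 - 363 = 1452

1452


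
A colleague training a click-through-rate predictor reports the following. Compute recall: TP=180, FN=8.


Recall = TP/(TP+FN)
= 180/(180+8)
= 180/188 = 95.74%

95.74%


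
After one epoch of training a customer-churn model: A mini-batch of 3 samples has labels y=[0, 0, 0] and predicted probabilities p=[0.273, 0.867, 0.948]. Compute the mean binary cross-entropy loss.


L[0] = -ln(1-0.273) = -ln(0.727) = 0.3188
L[1] = -ln(1-0.867) = -ln(0.133) = 2.0174
L[2] = -ln(1-0.948) = -ln(0.052) = 2.9565
mean = (0.3188 + 2.0174 + 2.9565)/3 = 1.7642

1.7642


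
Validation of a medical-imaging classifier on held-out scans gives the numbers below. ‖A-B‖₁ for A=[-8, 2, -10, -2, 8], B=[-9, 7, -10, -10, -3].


d = |-8+ 9| + |2-7| + |-10+ 10| + |-2+ 10| + |8+ 3|
  = 1 + 5 + 0 + 8 + 11
  = 25

25


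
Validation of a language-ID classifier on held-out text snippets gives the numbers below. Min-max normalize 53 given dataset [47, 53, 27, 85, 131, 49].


min=27, max=131
(53-27)/(131-27) = 26/104 = 0.25

0.25


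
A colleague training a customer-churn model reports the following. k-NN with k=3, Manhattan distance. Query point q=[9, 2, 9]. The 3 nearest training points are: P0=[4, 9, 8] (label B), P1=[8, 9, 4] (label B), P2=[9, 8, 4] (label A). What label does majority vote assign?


d(q,P0) = 13  (label B)
d(q,P1) = 13  (label B)
d(q,P2) = 11  (label A)
Votes: A=1, B=2
Majority → B

B


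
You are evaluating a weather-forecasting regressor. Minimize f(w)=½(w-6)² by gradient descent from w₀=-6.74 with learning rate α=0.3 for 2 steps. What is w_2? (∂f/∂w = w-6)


step 1: grad = -6.74-6 = -12.74; w = -6.74 - 0.3·(-12.74) = -2.918
step 2: grad = -2.918-6 = -8.918; w = -2.918 - 0.3·(-8.918) = -0.2426

-0.2426


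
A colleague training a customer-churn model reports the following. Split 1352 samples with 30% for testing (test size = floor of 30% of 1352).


Test = ⌊1352·30/100⌋ = 405
Train = 1352 - 405 = 947

Train: 947, Test: 405


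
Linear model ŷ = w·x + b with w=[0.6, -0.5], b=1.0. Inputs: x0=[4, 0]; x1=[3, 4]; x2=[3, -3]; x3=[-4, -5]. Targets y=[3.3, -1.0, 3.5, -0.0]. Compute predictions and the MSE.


ŷ0 = (0.6)·(4) + (-0.5)·(0) + 1.0 = 3.4
ŷ1 = (0.6)·(3) + (-0.5)·(4) + 1.0 = 0.8
ŷ2 = (0.6)·(3) + (-0.5)·(-3) + 1.0 = 4.3
ŷ3 = (0.6)·(-4) + (-0.5)·(-5) + 1.0 = 1.1
errors² = [0.01, 3.24, 0.64, 1.21]
MSE = 5.1000/4 = 1.275

1.275


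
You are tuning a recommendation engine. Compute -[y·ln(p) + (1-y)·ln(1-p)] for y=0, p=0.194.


BCE = -[y·ln(p) + (1-y)·ln(1-p)]
= -0 - 1·ln(1-0.194)
= -ln(0.806) = 0.2157

0.2157


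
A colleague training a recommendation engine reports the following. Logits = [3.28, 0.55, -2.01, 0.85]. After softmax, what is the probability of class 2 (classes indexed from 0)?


Exponentials: e^3.28=26.5758, e^0.55=1.7333, e^-2.01=0.134, e^0.85=2.3396
Sum = 30.7827
Softmax = [0.8633, 0.0563, 0.0044, 0.076]
p[2] = 0.134/30.7827 = 0.0044

0.0044


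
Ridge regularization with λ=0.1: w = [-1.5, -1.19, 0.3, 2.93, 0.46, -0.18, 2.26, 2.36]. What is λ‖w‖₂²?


‖w‖₂² = (-1.5)² + (-1.19)² + (0.3)² + (2.93)² + (0.46)² + (-0.18)² + (2.26)² + (2.36)²
     = 2.25 + 1.4161 + 0.09 + 8.5849 + 0.2116 + 0.0324 + 5.1076 + 5.5696
     = 23.2622
λ·‖w‖₂² = 0.1·23.2622 = 2.32622

2.32622


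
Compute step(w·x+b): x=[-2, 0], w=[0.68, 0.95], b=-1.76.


z = (-2)·(0.68) + (0)·(0.95) - 1.76
  = -3.12
step(z) = 0 (z<0)

0


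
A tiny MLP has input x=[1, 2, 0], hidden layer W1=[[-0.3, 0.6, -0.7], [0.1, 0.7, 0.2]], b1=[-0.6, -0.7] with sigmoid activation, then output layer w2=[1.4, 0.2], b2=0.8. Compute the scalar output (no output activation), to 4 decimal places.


z1[0] = (-0.3)·(1) + (0.6)·(2) + (-0.7)·(0) - 0.6 = 0.3
z1[1] = (0.1)·(1) + (0.7)·(2) + (0.2)·(0) - 0.7 = 0.8
h = sigmoid(z1) = [0.5744, 0.69]
output = (1.4)·(0.5744) + (0.2)·(0.69) + 0.8 = 1.7422

1.7422


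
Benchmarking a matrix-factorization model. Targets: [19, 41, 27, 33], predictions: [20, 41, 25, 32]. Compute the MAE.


Absolute errors: |19-20|=1, |41-41|=0, |27-25|=2, |33-32|=1
Sum = 4
MAE = 4/4 = 1

1


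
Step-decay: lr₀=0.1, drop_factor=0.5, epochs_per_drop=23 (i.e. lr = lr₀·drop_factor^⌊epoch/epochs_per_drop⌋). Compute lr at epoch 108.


n_drops = ⌊108/23⌋ = 4
lr = 0.1·0.5^4 = 0.1·0.0625 = 0.00625

0.00625


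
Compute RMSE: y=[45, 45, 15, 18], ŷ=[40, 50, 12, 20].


MSE = 63/4 = 15.75
RMSE = √(63/4) = 3.9686

3.9686


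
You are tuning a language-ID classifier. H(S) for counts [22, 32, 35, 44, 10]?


Probabilities: [22/143, 32/143, 35/143, 44/143, 10/143] ≈ [0.1538, 0.2238, 0.2448, 0.3077, 0.0699]
H = -((22/143)·log₂(22/143) + (32/143)·log₂(32/143) + (35/143)·log₂(35/143) + (44/143)·log₂(44/143) + (10/143)·log₂(10/143))
  = 2.1874 bits

2.1874 bits


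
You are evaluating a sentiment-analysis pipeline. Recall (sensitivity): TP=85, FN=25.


Recall = TP/(TP+FN)
= 85/(85+25)
= 85/110 = 77.27%

77.27%


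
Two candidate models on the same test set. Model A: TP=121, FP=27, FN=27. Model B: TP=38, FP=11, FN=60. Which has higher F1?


Model A: P=121/148=0.8176, R=121/148=0.8176, F1=2PR/(P+R)=2TP/(2TP+FP+FN)=242/296=0.8176
Model B: P=38/49=0.7755, R=38/98=0.3878, F1=2PR/(P+R)=2TP/(2TP+FP+FN)=76/147=0.517
0.8176 > 0.517 → Model A

Model A


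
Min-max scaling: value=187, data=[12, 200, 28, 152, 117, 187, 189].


min=12, max=200
(187-12)/(200-12) = 175/188 = 0.9309

0.9309


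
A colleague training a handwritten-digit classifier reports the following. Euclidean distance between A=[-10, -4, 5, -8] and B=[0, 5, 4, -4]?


d = √((-10-0)² + (-4-5)² + (5-4)² + (-8+ 4)²)
  = √(100 + 81 + 1 + 16)
  = √198 = 14.0712

14.0712


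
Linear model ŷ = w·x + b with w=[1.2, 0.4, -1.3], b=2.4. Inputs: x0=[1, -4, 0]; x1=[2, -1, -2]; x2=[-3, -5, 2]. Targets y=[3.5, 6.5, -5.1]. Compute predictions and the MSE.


ŷ0 = (1.2)·(1) + (0.4)·(-4) + (-1.3)·(0) + 2.4 = 2.0
ŷ1 = (1.2)·(2) + (0.4)·(-1) + (-1.3)·(-2) + 2.4 = 7.0
ŷ2 = (1.2)·(-3) + (0.4)·(-5) + (-1.3)·(2) + 2.4 = -5.8
errors² = [2.25, 0.25, 0.49]
MSE = 2.9900/3 = 0.9967

0.9967


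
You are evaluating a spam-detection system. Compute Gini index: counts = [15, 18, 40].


Probabilities: [15/73, 18/73, 40/73] ≈ [0.2055, 0.2466, 0.5479]
Σpᵢ² = (225 + 324 + 1600)/73² = 2149/5329
Gini = 1 - Σpᵢ² = 1 - 2149/5329 = 0.5967

0.5967


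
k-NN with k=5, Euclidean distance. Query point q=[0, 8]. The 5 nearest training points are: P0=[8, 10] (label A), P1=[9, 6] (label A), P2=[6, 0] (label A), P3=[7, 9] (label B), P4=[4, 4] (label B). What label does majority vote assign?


d(q,P0) = 8.2462  (label A)
d(q,P1) = 9.2195  (label A)
d(q,P2) = 10.0  (label A)
d(q,P3) = 7.0711  (label B)
d(q,P4) = 5.6569  (label B)
Votes: A=3, B=2
Majority → A

A


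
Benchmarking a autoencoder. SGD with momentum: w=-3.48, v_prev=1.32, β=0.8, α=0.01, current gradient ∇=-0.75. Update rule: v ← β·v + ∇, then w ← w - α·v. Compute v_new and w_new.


v_new = 0.8·1.32 - 0.75 = 1.056 - 0.75 = 0.306
w_new = -3.48 - 0.01·0.306 = -3.48 - 0.00306 = -3.48306

v_new=0.306, w_new=-3.48306


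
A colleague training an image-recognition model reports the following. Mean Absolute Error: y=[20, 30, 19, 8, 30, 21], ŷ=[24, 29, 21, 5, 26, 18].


Absolute errors: |20-24|=4, |30-29|=1, |19-21|=2, |8-5|=3, |30-26|=4, |21-18|=3
Sum = 17
MAE = 17/6 = 17/6

17/6


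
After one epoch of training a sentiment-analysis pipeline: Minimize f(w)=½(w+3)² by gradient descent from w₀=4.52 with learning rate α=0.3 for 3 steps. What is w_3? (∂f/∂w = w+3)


step 1: grad = 4.52+3 = 7.52; w = 4.52 - 0.3·(7.52) = 2.264
step 2: grad = 2.264+3 = 5.264; w = 2.264 - 0.3·(5.264) = 0.6848
step 3: grad = 0.6848+3 = 3.6848; w = 0.6848 - 0.3·(3.6848) = -0.42064

-0.42064


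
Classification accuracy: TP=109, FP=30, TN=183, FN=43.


Accuracy = (TP+TN)/(TP+TN+FP+FN)
= (109+183)/(365)
= 292/365 = 80.0%

80.0%


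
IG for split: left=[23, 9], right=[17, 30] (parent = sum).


Parent = [40, 39], H_parent = 0.9999
H_left = 0.8571 (n=32), H_right = 0.9441 (n=47)
H_children = (32/79)·0.8571 + (47/79)·0.9441 = 0.9089
IG = 0.9999 - 0.9089 = 0.091

0.091


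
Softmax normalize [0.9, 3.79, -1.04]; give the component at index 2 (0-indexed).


Exponentials: e^0.9=2.4596, e^3.79=44.2564, e^-1.04=0.3535
Sum = 47.0695
Softmax = [0.0523, 0.9402, 0.0075]
p[2] = 0.3535/47.0695 = 0.0075

0.0075


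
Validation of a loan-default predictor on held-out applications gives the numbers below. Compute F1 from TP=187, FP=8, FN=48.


Precision = 187/195 = 0.959
Recall = 187/235 = 0.7957
F1 = 2·P·R/(P+R) = 2·TP/(2·TP+FP+FN) = 374/(374+8+48) = 374/430 = 0.8698

0.8698


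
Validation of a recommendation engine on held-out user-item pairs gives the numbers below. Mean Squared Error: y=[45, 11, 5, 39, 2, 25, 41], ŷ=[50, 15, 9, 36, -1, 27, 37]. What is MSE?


Squared errors: (45-50)²=25, (11-15)²=16, (5-9)²=16, (39-36)²=9, (2+ 1)²=9, (25-27)²=4, (41-37)²=16
Sum = 95
MSE = 95/7 = 95/7

95/7


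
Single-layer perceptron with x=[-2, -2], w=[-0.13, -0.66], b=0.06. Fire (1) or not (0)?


z = (-2)·(-0.13) + (-2)·(-0.66) + 0.06
  = 1.64
step(z) = 1 (z≥0)

1


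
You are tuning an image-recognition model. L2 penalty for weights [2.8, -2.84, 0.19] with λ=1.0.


‖w‖₂² = (2.8)² + (-2.84)² + (0.19)²
     = 7.84 + 8.0656 + 0.0361
     = 15.9417
λ·‖w‖₂² = 1.0·15.9417 = 15.9417

15.9417


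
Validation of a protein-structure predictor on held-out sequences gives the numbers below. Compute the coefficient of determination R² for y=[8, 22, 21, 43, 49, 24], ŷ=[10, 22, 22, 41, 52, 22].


ȳ = 27.8333
SS_res = Σ(y-ŷ)² = 22
SS_tot = Σ(y-ȳ)² = 1166.83
R² = 1 - SS_res/SS_tot = 1 - 0.0189 = 0.9811

0.9811


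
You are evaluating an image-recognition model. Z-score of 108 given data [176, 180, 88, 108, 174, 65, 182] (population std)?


μ = 139, σ = 46.5403
z = (108 - 139)/46.5403 = -0.6661

-0.6661


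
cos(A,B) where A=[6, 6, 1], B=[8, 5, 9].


A·B = 6·8 + 6·5 + 1·9 = 87
‖A‖ = √73 = 8.544, ‖B‖ = √170 = 13.0384
cos = 87/(√73·√170) = 87/√12410 = 0.781

0.781


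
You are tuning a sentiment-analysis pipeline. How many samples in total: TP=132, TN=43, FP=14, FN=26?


Total = TP + TN + FP + FN
= 132 + 43 + 14 + 26
= 215
(Predicted positive: 146, predicted negative: 69)

215


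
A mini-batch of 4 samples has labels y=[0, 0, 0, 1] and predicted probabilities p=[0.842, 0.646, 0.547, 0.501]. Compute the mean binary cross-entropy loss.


L[0] = -ln(1-0.842) = -ln(0.158) = 1.8452
L[1] = -ln(1-0.646) = -ln(0.354) = 1.0385
L[2] = -ln(1-0.547) = -ln(0.453) = 0.7919
L[3] = -ln(0.501) = 0.6911
mean = (1.8452 + 1.0385 + 0.7919 + 0.6911)/4 = 1.0917

1.0917


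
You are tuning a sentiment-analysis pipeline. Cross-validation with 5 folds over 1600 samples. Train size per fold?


Fold size = 1600/5 = 320
Training per fold = 1600 - 320 = 1280

1280


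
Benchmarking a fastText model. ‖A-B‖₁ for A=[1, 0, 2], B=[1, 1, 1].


d = |1-1| + |0-1| + |2-1|
  = 0 + 1 + 1
  = 2

2


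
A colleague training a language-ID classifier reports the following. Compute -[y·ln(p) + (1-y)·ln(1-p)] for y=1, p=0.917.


BCE = -[y·ln(p) + (1-y)·ln(1-p)]
= -1·ln(0.917) - 0
= -ln(0.917) = 0.0866

0.0866


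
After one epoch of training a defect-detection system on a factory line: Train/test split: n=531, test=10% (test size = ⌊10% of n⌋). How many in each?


Test = ⌊531·10/100⌋ = 53
Train = 531 - 53 = 478

Train: 478, Test: 53


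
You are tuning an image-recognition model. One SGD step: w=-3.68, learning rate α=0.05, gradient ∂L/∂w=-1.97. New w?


w_new = w - α·∇
= -3.68 - 0.05·-1.97
= -3.68 + 0.0985
= -3.5815

-3.5815


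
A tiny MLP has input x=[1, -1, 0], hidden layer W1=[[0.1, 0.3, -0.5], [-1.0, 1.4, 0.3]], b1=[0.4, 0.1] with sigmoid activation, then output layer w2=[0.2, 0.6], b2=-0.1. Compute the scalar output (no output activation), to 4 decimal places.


z1[0] = (0.1)·(1) + (0.3)·(-1) + (-0.5)·(0) + 0.4 = 0.2
z1[1] = (-1.0)·(1) + (1.4)·(-1) + (0.3)·(0) + 0.1 = -2.3
h = sigmoid(z1) = [0.5498, 0.0911]
output = (0.2)·(0.5498) + (0.6)·(0.0911) - 0.1 = 0.0646

0.0646


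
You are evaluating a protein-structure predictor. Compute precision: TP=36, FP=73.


Precision = TP/(TP+FP)
= 36/(36+73)
= 36/109 = 33.03%

33.03%


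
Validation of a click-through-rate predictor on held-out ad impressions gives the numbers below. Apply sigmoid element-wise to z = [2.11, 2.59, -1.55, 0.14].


σ(2.11) = 1/(1+e^-2.11) = 0.8919
σ(2.59) = 1/(1+e^-2.59) = 0.9302
σ(-1.55) = 1/(1+e^1.55) = 0.1751
σ(0.14) = 1/(1+e^-0.14) = 0.5349
result = [0.8919, 0.9302, 0.1751, 0.5349]

[0.8919, 0.9302, 0.1751, 0.5349]


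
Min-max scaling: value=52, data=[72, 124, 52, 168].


min=52, max=168
(52-52)/(168-52) = 0/116 = 0.0

0.0


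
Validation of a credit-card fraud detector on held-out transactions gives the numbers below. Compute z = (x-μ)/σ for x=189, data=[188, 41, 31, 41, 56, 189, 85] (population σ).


μ = 90.1429, σ = 64.2193
z = (189 - 90.1429)/64.2193 = 1.5394

1.5394


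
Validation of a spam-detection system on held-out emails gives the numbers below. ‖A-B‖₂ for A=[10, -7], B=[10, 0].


d = √((10-10)² + (-7-0)²)
  = √(0 + 49)
  = √49 = 7.0

7.0


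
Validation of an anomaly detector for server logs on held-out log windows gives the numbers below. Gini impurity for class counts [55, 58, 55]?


Probabilities: [55/168, 58/168, 55/168] ≈ [0.3274, 0.3452, 0.3274]
Σpᵢ² = (3025 + 3364 + 3025)/168² = 9414/28224
Gini = 1 - Σpᵢ² = 1 - 9414/28224 = 0.6665

0.6665


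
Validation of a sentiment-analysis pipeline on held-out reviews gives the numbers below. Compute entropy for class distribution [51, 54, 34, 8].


Probabilities: [51/147, 54/147, 34/147, 8/147] ≈ [0.3469, 0.3673, 0.2313, 0.0544]
H = -((51/147)·log₂(51/147) + (54/147)·log₂(54/147) + (34/147)·log₂(34/147) + (8/147)·log₂(8/147))
  = 1.7777 bits

1.7777 bits


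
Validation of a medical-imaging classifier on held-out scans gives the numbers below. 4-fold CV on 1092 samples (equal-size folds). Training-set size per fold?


Fold size = 1092/4 = 273
Training per fold = 1092 - 273 = 819

819


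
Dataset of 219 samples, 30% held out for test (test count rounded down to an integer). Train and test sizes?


Test = ⌊219·30/100⌋ = 65
Train = 219 - 65 = 154

Train: 154, Test: 65


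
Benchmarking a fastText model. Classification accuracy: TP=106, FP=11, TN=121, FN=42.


Accuracy = (TP+TN)/(TP+TN+FP+FN)
= (106+121)/(280)
= 227/280 = 81.07%

81.07%


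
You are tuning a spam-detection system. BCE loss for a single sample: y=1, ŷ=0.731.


BCE = -[y·ln(p) + (1-y)·ln(1-p)]
= -1·ln(0.731) - 0
= -ln(0.731) = 0.3133

0.3133


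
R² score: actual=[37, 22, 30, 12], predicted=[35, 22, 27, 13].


ȳ = 25.25
SS_res = Σ(y-ŷ)² = 14
SS_tot = Σ(y-ȳ)² = 346.75
R² = 1 - SS_res/SS_tot = 1 - 0.0404 = 0.9596

0.9596


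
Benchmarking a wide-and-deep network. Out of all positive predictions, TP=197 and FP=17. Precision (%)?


Precision = TP/(TP+FP)
= 197/(197+17)
= 197/214 = 92.06%

92.06%


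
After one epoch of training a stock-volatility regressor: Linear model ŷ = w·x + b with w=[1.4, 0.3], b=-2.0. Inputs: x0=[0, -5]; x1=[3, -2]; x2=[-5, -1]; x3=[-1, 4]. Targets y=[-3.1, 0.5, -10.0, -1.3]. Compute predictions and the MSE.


ŷ0 = (1.4)·(0) + (0.3)·(-5) - 2.0 = -3.5
ŷ1 = (1.4)·(3) + (0.3)·(-2) - 2.0 = 1.6
ŷ2 = (1.4)·(-5) + (0.3)·(-1) - 2.0 = -9.3
ŷ3 = (1.4)·(-1) + (0.3)·(4) - 2.0 = -2.2
errors² = [0.16, 1.21, 0.49, 0.81]
MSE = 2.6700/4 = 0.6675

0.6675


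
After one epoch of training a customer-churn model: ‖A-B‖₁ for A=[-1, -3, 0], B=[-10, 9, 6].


d = |-1+ 10| + |-3-9| + |0-6|
  = 9 + 12 + 6
  = 27

27


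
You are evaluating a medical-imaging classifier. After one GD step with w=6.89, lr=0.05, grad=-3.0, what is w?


w_new = w - α·∇
= 6.89 - 0.05·-3.0
= 6.89 + 0.15
= 7.04

7.04


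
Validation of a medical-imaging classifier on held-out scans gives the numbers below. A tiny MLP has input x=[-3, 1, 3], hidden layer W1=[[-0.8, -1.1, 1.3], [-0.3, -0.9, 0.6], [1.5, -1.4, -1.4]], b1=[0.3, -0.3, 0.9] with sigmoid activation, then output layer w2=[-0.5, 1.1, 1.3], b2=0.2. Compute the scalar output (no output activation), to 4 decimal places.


z1[0] = (-0.8)·(-3) + (-1.1)·(1) + (1.3)·(3) + 0.3 = 5.5
z1[1] = (-0.3)·(-3) + (-0.9)·(1) + (0.6)·(3) - 0.3 = 1.5
z1[2] = (1.5)·(-3) + (-1.4)·(1) + (-1.4)·(3) + 0.9 = -9.2
h = sigmoid(z1) = [0.9959, 0.8176, 0.0001]
output = (-0.5)·(0.9959) + (1.1)·(0.8176) + (1.3)·(0.0001) + 0.2 = 0.6015

0.6015


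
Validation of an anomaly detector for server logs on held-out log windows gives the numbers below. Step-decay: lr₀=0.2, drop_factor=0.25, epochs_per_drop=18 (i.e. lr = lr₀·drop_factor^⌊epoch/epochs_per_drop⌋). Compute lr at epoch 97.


n_drops = ⌊97/18⌋ = 5
lr = 0.2·0.25^5 = 0.2·0.0009765625 = 0.0001953125

0.0001953125


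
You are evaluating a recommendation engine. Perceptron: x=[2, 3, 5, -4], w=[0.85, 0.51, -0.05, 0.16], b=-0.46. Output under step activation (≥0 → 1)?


z = (2)·(0.85) + (3)·(0.51) + (5)·(-0.05) + (-4)·(0.16) - 0.46
  = 1.88
step(z) = 1 (z≥0)

1


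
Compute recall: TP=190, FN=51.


Recall = TP/(TP+FN)
= 190/(190+51)
= 190/241 = 78.84%

78.84%


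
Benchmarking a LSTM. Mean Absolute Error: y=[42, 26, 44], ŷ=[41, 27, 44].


Absolute errors: |42-41|=1, |26-27|=1, |44-44|=0
Sum = 2
MAE = 2/3 = 2/3

2/3


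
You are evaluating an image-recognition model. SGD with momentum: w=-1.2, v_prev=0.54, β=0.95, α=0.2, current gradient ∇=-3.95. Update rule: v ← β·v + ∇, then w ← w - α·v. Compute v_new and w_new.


v_new = 0.95·0.54 - 3.95 = 0.513 - 3.95 = -3.437
w_new = -1.2 - 0.2·-3.437 = -1.2 + 0.6874 = -0.5126

v_new=-3.437, w_new=-0.5126


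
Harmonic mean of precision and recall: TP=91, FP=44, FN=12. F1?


Precision = 91/135 = 0.6741
Recall = 91/103 = 0.8835
F1 = 2·P·R/(P+R) = 2·TP/(2·TP+FP+FN) = 182/(182+44+12) = 182/238 = 0.7647

0.7647


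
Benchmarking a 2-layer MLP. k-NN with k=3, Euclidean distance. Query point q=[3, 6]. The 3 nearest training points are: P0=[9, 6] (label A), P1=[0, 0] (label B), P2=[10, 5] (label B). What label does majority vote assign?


d(q,P0) = 6.0  (label A)
d(q,P1) = 6.7082  (label B)
d(q,P2) = 7.0711  (label B)
Votes: A=1, B=2
Majority → B

B


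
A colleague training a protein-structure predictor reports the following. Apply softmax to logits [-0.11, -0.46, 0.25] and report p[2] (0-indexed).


Exponentials: e^-0.11=0.8958, e^-0.46=0.6313, e^0.25=1.284
Sum = 2.8111
Softmax = [0.3187, 0.2246, 0.4568]
p[2] = 1.284/2.8111 = 0.4568

0.4568


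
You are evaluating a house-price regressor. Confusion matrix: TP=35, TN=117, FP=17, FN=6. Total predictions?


Total = TP + TN + FP + FN
= 35 + 117 + 17 + 6
= 175
(Predicted positive: 52, predicted negative: 123)

175


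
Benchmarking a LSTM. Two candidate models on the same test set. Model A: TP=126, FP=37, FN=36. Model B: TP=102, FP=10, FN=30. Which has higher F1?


Model A: P=126/163=0.773, R=126/162=0.7778, F1=2PR/(P+R)=2TP/(2TP+FP+FN)=252/325=0.7754
Model B: P=102/112=0.9107, R=102/132=0.7727, F1=2PR/(P+R)=2TP/(2TP+FP+FN)=204/244=0.8361
0.7754 < 0.8361 → Model B

Model B


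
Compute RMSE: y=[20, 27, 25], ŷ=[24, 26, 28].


MSE = 26/3 = 8.6667
RMSE = √(26/3) = 2.9439

2.9439


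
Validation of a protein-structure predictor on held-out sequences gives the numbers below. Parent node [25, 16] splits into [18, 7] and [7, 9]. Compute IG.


Parent = [25, 16], H_parent = 0.965
H_left = 0.8555 (n=25), H_right = 0.9887 (n=16)
H_children = (25/41)·0.8555 + (16/41)·0.9887 = 0.9075
IG = 0.965 - 0.9075 = 0.0575

0.0575


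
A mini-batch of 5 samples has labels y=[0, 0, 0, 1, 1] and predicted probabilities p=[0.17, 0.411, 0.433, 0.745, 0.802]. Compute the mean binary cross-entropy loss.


L[0] = -ln(1-0.17) = -ln(0.83) = 0.1863
L[1] = -ln(1-0.411) = -ln(0.589) = 0.5293
L[2] = -ln(1-0.433) = -ln(0.567) = 0.5674
L[3] = -ln(0.745) = 0.2944
L[4] = -ln(0.802) = 0.2206
mean = (0.1863 + 0.5293 + 0.5674 + 0.2944 + 0.2206)/5 = 0.3596

0.3596


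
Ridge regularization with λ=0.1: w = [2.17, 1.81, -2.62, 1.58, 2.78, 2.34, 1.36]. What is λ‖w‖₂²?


‖w‖₂² = (2.17)² + (1.81)² + (-2.62)² + (1.58)² + (2.78)² + (2.34)² + (1.36)²
     = 4.7089 + 3.2761 + 6.8644 + 2.4964 + 7.7284 + 5.4756 + 1.8496
     = 32.3994
λ·‖w‖₂² = 0.1·32.3994 = 3.23994

3.23994


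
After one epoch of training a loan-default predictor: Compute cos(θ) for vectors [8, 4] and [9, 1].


A·B = 8·9 + 4·1 = 76
‖A‖ = √80 = 8.9443, ‖B‖ = √82 = 9.0554
cos = 76/(√80·√82) = 76/√6560 = 0.9383

0.9383


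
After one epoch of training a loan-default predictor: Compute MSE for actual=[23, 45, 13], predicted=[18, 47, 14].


Squared errors: (23-18)²=25, (45-47)²=4, (13-14)²=1
Sum = 30
MSE = 30/3 = 10

10


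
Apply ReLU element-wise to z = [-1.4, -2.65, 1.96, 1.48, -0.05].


ReLU(-1.4) = max(0, -1.4) = 0.0
ReLU(-2.65) = max(0, -2.65) = 0.0
ReLU(1.96) = max(0, 1.96) = 1.96
ReLU(1.48) = max(0, 1.48) = 1.48
ReLU(-0.05) = max(0, -0.05) = 0.0
result = [0.0, 0.0, 1.96, 1.48, 0.0]

[0.0, 0.0, 1.96, 1.48, 0.0]


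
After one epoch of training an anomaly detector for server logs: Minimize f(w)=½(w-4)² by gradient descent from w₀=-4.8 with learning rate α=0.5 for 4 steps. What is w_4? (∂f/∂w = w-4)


step 1: grad = -4.8-4 = -8.8; w = -4.8 - 0.5·(-8.8) = -0.4
step 2: grad = -0.4-4 = -4.4; w = -0.4 - 0.5·(-4.4) = 1.8
step 3: grad = 1.8-4 = -2.2; w = 1.8 - 0.5·(-2.2) = 2.9
step 4: grad = 2.9-4 = -1.1; w = 2.9 - 0.5·(-1.1) = 3.45

3.45


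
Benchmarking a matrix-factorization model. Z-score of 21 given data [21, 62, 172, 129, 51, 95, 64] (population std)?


μ = 84.8571, σ = 47.5498
z = (21 - 84.8571)/47.5498 = -1.343

-1.343


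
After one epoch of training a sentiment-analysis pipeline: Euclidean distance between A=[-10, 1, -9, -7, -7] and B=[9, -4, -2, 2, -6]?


d = √((-10-9)² + (1+ 4)² + (-9+ 2)² + (-7-2)² + (-7+ 6)²)
  = √(361 + 25 + 49 + 81 + 1)
  = √517 = 22.7376

22.7376


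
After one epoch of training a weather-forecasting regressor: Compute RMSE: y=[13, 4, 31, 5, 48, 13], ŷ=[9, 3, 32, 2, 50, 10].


MSE = 40/6 = 6.6667
RMSE = √(40/6) = 2.582

2.582


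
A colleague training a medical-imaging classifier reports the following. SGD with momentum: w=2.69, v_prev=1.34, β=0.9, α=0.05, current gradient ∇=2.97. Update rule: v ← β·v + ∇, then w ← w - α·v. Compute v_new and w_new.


v_new = 0.9·1.34 + 2.97 = 1.206 + 2.97 = 4.176
w_new = 2.69 - 0.05·4.176 = 2.69 - 0.2088 = 2.4812

v_new=4.176, w_new=2.4812


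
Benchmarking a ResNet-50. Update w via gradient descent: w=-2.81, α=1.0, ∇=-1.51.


w_new = w - α·∇
= -2.81 - 1.0·-1.51
= -2.81 + 1.51
= -1.3

-1.3


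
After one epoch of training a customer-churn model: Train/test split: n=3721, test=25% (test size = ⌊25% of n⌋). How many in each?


Test = ⌊3721·25/100⌋ = 930
Train = 3721 - 930 = 2791

Train: 2791, Test: 930


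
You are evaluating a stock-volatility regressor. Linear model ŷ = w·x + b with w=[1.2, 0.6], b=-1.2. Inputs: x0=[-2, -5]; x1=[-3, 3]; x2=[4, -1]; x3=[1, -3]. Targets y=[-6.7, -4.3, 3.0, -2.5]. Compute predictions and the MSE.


ŷ0 = (1.2)·(-2) + (0.6)·(-5) - 1.2 = -6.6
ŷ1 = (1.2)·(-3) + (0.6)·(3) - 1.2 = -3.0
ŷ2 = (1.2)·(4) + (0.6)·(-1) - 1.2 = 3.0
ŷ3 = (1.2)·(1) + (0.6)·(-3) - 1.2 = -1.8
errors² = [0.01, 1.69, 0.0, 0.49]
MSE = 2.1900/4 = 0.5475

0.5475


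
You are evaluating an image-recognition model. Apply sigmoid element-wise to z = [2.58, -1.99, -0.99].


σ(2.58) = 1/(1+e^-2.58) = 0.9296
σ(-1.99) = 1/(1+e^1.99) = 0.1203
σ(-0.99) = 1/(1+e^0.99) = 0.2709
result = [0.9296, 0.1203, 0.2709]

[0.9296, 0.1203, 0.2709]


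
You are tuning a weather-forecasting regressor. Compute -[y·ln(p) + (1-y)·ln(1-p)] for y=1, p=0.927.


BCE = -[y·ln(p) + (1-y)·ln(1-p)]
= -1·ln(0.927) - 0
= -ln(0.927) = 0.0758

0.0758


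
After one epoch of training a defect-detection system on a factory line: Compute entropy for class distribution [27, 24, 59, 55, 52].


Probabilities: [27/217, 24/217, 59/217, 55/217, 52/217] ≈ [0.1244, 0.1106, 0.2719, 0.2535, 0.2396]
H = -((27/217)·log₂(27/217) + (24/217)·log₂(24/217) + (59/217)·log₂(59/217) + (55/217)·log₂(55/217) + (52/217)·log₂(52/217))
  = 2.2321 bits

2.2321 bits


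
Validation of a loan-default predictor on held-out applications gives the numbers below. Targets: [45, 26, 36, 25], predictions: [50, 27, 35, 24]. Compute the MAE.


Absolute errors: |45-50|=5, |26-27|=1, |36-35|=1, |25-24|=1
Sum = 8
MAE = 8/4 = 2

2


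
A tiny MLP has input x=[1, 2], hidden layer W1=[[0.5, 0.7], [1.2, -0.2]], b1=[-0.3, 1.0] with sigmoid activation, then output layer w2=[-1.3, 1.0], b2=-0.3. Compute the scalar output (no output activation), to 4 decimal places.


z1[0] = (0.5)·(1) + (0.7)·(2) - 0.3 = 1.6
z1[1] = (1.2)·(1) + (-0.2)·(2) + 1.0 = 1.8
h = sigmoid(z1) = [0.832, 0.8581]
output = (-1.3)·(0.832) + (1.0)·(0.8581) - 0.3 = -0.5235

-0.5235


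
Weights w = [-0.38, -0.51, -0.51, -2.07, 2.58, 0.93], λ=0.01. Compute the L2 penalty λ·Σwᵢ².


‖w‖₂² = (-0.38)² + (-0.51)² + (-0.51)² + (-2.07)² + (2.58)² + (0.93)²
     = 0.1444 + 0.2601 + 0.2601 + 4.2849 + 6.6564 + 0.8649
     = 12.4708
λ·‖w‖₂² = 0.01·12.4708 = 0.124708

0.124708


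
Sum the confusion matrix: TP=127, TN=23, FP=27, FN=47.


Total = TP + TN + FP + FN
= 127 + 23 + 27 + 47
= 224
(Predicted positive: 154, predicted negative: 70)

224


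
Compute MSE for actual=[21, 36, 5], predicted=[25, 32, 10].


Squared errors: (21-25)²=16, (36-32)²=16, (5-10)²=25
Sum = 57
MSE = 57/3 = 19

19


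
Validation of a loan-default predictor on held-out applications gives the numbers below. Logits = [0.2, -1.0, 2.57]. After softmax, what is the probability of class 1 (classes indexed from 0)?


Exponentials: e^0.2=1.2214, e^-1.0=0.3679, e^2.57=13.0658
Sum = 14.6551
Softmax = [0.0833, 0.0251, 0.8916]
p[1] = 0.3679/14.6551 = 0.0251

0.0251


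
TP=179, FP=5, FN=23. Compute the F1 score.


Precision = 179/184 = 0.9728
Recall = 179/202 = 0.8861
F1 = 2·P·R/(P+R) = 2·TP/(2·TP+FP+FN) = 358/(358+5+23) = 358/386 = 0.9275

0.9275


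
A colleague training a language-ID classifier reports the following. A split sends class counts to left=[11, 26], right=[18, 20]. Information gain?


Parent = [29, 46], H_parent = 0.9626
H_left = 0.878 (n=37), H_right = 0.998 (n=38)
H_children = (37/75)·0.878 + (38/75)·0.998 = 0.9388
IG = 0.9626 - 0.9388 = 0.0238

0.0238


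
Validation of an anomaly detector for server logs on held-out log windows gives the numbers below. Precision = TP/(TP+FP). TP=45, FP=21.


Precision = TP/(TP+FP)
= 45/(45+21)
= 45/66 = 68.18%

68.18%


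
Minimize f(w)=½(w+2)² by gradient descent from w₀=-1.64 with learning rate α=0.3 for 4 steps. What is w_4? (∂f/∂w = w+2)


step 1: grad = -1.64+2 = 0.36; w = -1.64 - 0.3·(0.36) = -1.748
step 2: grad = -1.748+2 = 0.252; w = -1.748 - 0.3·(0.252) = -1.8236
step 3: grad = -1.8236+2 = 0.1764; w = -1.8236 - 0.3·(0.1764) = -1.87652
step 4: grad = -1.87652+2 = 0.12348; w = -1.87652 - 0.3·(0.12348) = -1.913564

-1.913564


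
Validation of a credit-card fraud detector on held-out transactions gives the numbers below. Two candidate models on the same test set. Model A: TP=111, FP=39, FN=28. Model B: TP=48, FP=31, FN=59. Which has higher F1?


Model A: P=111/150=0.74, R=111/139=0.7986, F1=2PR/(P+R)=2TP/(2TP+FP+FN)=222/289=0.7682
Model B: P=48/79=0.6076, R=48/107=0.4486, F1=2PR/(P+R)=2TP/(2TP+FP+FN)=96/186=0.5161
0.7682 > 0.5161 → Model A

Model A


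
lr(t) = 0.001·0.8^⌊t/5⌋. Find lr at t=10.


n_drops = ⌊10/5⌋ = 2
lr = 0.001·0.8^2 = 0.001·0.64 = 0.00064

0.00064


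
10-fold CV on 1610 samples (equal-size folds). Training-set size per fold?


Fold size = 1610/10 = 161
Training per fold = 1610 - 161 = 1449

1449


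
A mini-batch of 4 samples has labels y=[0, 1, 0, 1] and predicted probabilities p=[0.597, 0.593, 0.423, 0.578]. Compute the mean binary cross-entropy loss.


L[0] = -ln(1-0.597) = -ln(0.403) = 0.9088
L[1] = -ln(0.593) = 0.5226
L[2] = -ln(1-0.423) = -ln(0.577) = 0.5499
L[3] = -ln(0.578) = 0.5482
mean = (0.9088 + 0.5226 + 0.5499 + 0.5482)/4 = 0.6324

0.6324


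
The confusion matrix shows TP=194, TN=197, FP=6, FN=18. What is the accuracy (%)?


Accuracy = (TP+TN)/(TP+TN+FP+FN)
= (194+197)/(415)
= 391/415 = 94.22%

94.22%


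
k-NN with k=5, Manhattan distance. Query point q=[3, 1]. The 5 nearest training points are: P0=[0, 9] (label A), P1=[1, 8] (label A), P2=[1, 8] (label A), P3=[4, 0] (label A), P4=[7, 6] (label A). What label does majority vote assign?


d(q,P0) = 11  (label A)
d(q,P1) = 9  (label A)
d(q,P2) = 9  (label A)
d(q,P3) = 2  (label A)
d(q,P4) = 9  (label A)
Votes: A=5, B=0
Majority → A

A


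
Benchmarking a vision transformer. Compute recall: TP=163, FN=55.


Recall = TP/(TP+FN)
= 163/(163+55)
= 163/218 = 74.77%

74.77%


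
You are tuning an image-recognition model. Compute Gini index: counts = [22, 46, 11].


Probabilities: [22/79, 46/79, 11/79] ≈ [0.2785, 0.5823, 0.1392]
Σpᵢ² = (484 + 2116 + 121)/79² = 2721/6241
Gini = 1 - Σpᵢ² = 1 - 2721/6241 = 0.564

0.564


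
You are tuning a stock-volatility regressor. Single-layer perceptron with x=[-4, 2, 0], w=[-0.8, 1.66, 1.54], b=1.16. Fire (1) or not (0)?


z = (-4)·(-0.8) + (2)·(1.66) + (0)·(1.54) + 1.16
  = 7.68
step(z) = 1 (z≥0)

1


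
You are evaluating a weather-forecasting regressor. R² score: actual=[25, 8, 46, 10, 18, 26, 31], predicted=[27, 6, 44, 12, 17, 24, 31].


ȳ = 23.4286
SS_res = Σ(y-ŷ)² = 21
SS_tot = Σ(y-ȳ)² = 1023.71
R² = 1 - SS_res/SS_tot = 1 - 0.0205 = 0.9795

0.9795


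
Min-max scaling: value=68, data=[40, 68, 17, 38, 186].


min=17, max=186
(68-17)/(186-17) = 51/169 = 0.3018

0.3018


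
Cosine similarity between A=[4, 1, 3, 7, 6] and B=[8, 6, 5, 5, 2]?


A·B = 4·8 + 1·6 + 3·5 + 7·5 + 6·2 = 100
‖A‖ = √111 = 10.5357, ‖B‖ = √154 = 12.4097
cos = 100/(√111·√154) = 100/√17094 = 0.7649

0.7649


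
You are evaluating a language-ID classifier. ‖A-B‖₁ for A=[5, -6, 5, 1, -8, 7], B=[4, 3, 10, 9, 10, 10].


d = |5-4| + |-6-3| + |5-10| + |1-9| + |-8-10| + |7-10|
  = 1 + 9 + 5 + 8 + 18 + 3
  = 44

44


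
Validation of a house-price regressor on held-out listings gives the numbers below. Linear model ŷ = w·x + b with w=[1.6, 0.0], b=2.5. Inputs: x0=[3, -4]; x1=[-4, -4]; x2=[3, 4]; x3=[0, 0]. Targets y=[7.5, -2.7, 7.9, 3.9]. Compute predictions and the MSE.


ŷ0 = (1.6)·(3) + (0.0)·(-4) + 2.5 = 7.3
ŷ1 = (1.6)·(-4) + (0.0)·(-4) + 2.5 = -3.9
ŷ2 = (1.6)·(3) + (0.0)·(4) + 2.5 = 7.3
ŷ3 = (1.6)·(0) + (0.0)·(0) + 2.5 = 2.5
errors² = [0.04, 1.44, 0.36, 1.96]
MSE = 3.8000/4 = 0.95

0.95


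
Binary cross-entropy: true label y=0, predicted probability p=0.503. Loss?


BCE = -[y·ln(p) + (1-y)·ln(1-p)]
= -0 - 1·ln(1-0.503)
= -ln(0.497) = 0.6992

0.6992


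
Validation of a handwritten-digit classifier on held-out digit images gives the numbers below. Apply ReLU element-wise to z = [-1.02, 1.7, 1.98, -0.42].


ReLU(-1.02) = max(0, -1.02) = 0.0
ReLU(1.7) = max(0, 1.7) = 1.7
ReLU(1.98) = max(0, 1.98) = 1.98
ReLU(-0.42) = max(0, -0.42) = 0.0
result = [0.0, 1.7, 1.98, 0.0]

[0.0, 1.7, 1.98, 0.0]


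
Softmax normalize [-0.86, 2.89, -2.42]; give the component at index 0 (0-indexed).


Exponentials: e^-0.86=0.4232, e^2.89=17.9933, e^-2.42=0.0889
Sum = 18.5054
Softmax = [0.0229, 0.9723, 0.0048]
p[0] = 0.4232/18.5054 = 0.0229

0.0229


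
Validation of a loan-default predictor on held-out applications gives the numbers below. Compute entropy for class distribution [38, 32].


Probabilities: [38/70, 32/70] ≈ [0.5429, 0.4571]
H = -((38/70)·log₂(38/70) + (32/70)·log₂(32/70))
  = 0.9947 bits

0.9947 bits


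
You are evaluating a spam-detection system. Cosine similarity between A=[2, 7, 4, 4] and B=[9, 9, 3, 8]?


A·B = 2·9 + 7·9 + 4·3 + 4·8 = 125
‖A‖ = √85 = 9.2195, ‖B‖ = √235 = 15.3297
cos = 125/(√85·√235) = 125/√19975 = 0.8844

0.8844


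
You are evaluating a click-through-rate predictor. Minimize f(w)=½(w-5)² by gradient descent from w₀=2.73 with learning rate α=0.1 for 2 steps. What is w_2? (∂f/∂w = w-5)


step 1: grad = 2.73-5 = -2.27; w = 2.73 - 0.1·(-2.27) = 2.957
step 2: grad = 2.957-5 = -2.043; w = 2.957 - 0.1·(-2.043) = 3.1613

3.1613


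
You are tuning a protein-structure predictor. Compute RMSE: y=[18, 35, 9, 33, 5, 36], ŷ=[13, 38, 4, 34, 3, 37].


MSE = 65/6 = 10.8333
RMSE = √(65/6) = 3.2914

3.2914


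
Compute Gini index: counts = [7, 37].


Probabilities: [7/44, 37/44] ≈ [0.1591, 0.8409]
Σpᵢ² = (49 + 1369)/44² = 1418/1936
Gini = 1 - Σpᵢ² = 1 - 1418/1936 = 0.2676

0.2676


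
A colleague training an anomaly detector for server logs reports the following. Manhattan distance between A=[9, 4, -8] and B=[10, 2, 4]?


d = |9-10| + |4-2| + |-8-4|
  = 1 + 2 + 12
  = 15

15


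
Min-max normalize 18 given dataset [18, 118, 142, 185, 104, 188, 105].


min=18, max=188
(18-18)/(188-18) = 0/170 = 0.0

0.0


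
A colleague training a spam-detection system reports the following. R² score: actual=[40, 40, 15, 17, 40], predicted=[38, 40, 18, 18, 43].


ȳ = 30.4
SS_res = Σ(y-ŷ)² = 23
SS_tot = Σ(y-ȳ)² = 693.2
R² = 1 - SS_res/SS_tot = 1 - 0.0332 = 0.9668

0.9668


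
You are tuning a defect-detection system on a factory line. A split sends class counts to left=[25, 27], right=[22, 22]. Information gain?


Parent = [47, 49], H_parent = 0.9997
H_left = 0.9989 (n=52), H_right = 1 (n=44)
H_children = (52/96)·0.9989 + (44/96)·1 = 0.9994
IG = 0.9997 - 0.9994 = 0.0003

0.0003


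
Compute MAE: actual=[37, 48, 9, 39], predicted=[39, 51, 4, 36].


Absolute errors: |37-39|=2, |48-51|=3, |9-4|=5, |39-36|=3
Sum = 13
MAE = 13/4 = 13/4

13/4


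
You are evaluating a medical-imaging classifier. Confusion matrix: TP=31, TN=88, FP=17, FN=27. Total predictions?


Total = TP + TN + FP + FN
= 31 + 88 + 17 + 27
= 163
(Predicted positive: 48, predicted negative: 115)

163


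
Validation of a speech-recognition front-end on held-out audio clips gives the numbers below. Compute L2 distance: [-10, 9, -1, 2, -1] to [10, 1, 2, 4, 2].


d = √((-10-10)² + (9-1)² + (-1-2)² + (2-4)² + (-1-2)²)
  = √(400 + 64 + 9 + 4 + 9)
  = √486 = 22.0454

22.0454


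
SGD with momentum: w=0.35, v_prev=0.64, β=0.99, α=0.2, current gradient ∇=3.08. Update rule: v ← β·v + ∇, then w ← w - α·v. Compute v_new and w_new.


v_new = 0.99·0.64 + 3.08 = 0.6336 + 3.08 = 3.7136
w_new = 0.35 - 0.2·3.7136 = 0.35 - 0.74272 = -0.39272

v_new=3.7136, w_new=-0.39272


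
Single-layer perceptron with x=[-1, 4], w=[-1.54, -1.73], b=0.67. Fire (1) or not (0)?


z = (-1)·(-1.54) + (4)·(-1.73) + 0.67
  = -4.71
step(z) = 0 (z<0)

0


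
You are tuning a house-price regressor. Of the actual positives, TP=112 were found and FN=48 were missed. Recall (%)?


Recall = TP/(TP+FN)
= 112/(112+48)
= 112/160 = 70.0%

70.0%


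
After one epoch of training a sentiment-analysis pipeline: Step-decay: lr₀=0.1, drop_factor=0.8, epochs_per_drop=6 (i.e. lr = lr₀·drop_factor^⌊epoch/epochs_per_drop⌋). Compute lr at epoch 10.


n_drops = ⌊10/6⌋ = 1
lr = 0.1·0.8^1 = 0.1·0.8 = 0.08

0.08


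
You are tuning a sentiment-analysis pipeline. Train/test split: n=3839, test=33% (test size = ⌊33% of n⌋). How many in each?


Test = ⌊3839·33/100⌋ = 1266
Train = 3839 - 1266 = 2573

Train: 2573, Test: 1266


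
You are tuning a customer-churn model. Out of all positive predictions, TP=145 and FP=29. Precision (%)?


Precision = TP/(TP+FP)
= 145/(145+29)
= 145/174 = 83.33%

83.33%


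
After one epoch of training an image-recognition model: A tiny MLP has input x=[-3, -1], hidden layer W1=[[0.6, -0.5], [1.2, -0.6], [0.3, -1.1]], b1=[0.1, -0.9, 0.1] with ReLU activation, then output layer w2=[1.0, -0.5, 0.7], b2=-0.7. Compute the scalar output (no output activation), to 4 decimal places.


z1[0] = (0.6)·(-3) + (-0.5)·(-1) + 0.1 = -1.2
z1[1] = (1.2)·(-3) + (-0.6)·(-1) - 0.9 = -3.9
z1[2] = (0.3)·(-3) + (-1.1)·(-1) + 0.1 = 0.3
h = ReLU(z1) = [0.0, 0.0, 0.3]
output = (1.0)·(0.0) + (-0.5)·(0.0) + (0.7)·(0.3) - 0.7 = -0.49

-0.49


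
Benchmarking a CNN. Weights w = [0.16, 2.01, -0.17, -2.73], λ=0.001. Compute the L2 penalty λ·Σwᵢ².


‖w‖₂² = (0.16)² + (2.01)² + (-0.17)² + (-2.73)²
     = 0.0256 + 4.0401 + 0.0289 + 7.4529
     = 11.5475
λ·‖w‖₂² = 0.001·11.5475 = 0.011548

0.011548


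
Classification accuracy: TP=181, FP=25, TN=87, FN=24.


Accuracy = (TP+TN)/(TP+TN+FP+FN)
= (181+87)/(317)
= 268/317 = 84.54%

84.54%


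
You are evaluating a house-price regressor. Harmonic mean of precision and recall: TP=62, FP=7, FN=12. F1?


Precision = 62/69 = 0.8986
Recall = 62/74 = 0.8378
F1 = 2·P·R/(P+R) = 2·TP/(2·TP+FP+FN) = 124/(124+7+12) = 124/143 = 0.8671

0.8671


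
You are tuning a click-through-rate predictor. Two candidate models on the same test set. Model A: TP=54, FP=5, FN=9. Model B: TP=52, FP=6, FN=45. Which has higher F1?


Model A: P=54/59=0.9153, R=54/63=0.8571, F1=2PR/(P+R)=2TP/(2TP+FP+FN)=108/122=0.8852
Model B: P=52/58=0.8966, R=52/97=0.5361, F1=2PR/(P+R)=2TP/(2TP+FP+FN)=104/155=0.671
0.8852 > 0.671 → Model A

Model A


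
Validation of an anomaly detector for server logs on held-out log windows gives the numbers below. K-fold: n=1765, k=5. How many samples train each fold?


Fold size = 1765/5 = 353
Training per fold = 1765 - 353 = 1412

1412


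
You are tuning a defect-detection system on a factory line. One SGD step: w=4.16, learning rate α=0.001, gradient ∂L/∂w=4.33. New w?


w_new = w - α·∇
= 4.16 - 0.001·4.33
= 4.16 - 0.00433
= 4.15567

4.15567


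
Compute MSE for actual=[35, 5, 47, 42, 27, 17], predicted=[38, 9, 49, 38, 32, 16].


Squared errors: (35-38)²=9, (5-9)²=16, (47-49)²=4, (42-38)²=16, (27-32)²=25, (17-16)²=1
Sum = 71
MSE = 71/6 = 71/6

71/6


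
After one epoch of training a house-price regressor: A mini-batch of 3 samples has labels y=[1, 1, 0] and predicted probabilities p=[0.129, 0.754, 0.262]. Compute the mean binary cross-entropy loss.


L[0] = -ln(0.129) = 2.0479
L[1] = -ln(0.754) = 0.2824
L[2] = -ln(1-0.262) = -ln(0.738) = 0.3038
mean = (2.0479 + 0.2824 + 0.3038)/3 = 0.878

0.878
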